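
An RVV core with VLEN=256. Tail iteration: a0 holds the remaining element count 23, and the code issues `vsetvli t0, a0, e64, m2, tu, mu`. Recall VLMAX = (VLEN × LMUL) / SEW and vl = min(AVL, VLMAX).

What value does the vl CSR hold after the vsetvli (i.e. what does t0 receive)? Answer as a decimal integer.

lanes per group: 256·2/64 = 8
vl = min(AVL, VLMAX) = min(23, 8) = 8

vl = 8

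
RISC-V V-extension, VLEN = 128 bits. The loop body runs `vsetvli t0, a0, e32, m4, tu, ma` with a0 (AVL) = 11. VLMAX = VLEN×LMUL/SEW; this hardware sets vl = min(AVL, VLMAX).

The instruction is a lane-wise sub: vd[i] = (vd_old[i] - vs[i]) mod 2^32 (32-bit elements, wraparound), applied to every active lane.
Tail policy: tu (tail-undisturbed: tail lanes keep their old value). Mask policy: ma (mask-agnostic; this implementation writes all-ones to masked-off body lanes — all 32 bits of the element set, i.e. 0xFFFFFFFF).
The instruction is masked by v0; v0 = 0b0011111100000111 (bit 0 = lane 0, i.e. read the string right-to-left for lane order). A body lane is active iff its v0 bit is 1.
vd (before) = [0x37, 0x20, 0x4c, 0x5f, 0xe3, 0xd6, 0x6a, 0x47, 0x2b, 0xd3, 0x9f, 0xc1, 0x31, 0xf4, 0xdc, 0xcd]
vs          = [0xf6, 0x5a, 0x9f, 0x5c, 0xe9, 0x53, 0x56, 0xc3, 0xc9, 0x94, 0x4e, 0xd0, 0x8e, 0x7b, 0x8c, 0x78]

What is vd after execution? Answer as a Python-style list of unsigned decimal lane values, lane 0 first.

VLMAX = (128 × 4) / 32 = 16 lanes
vl = min(AVL, VLMAX) = min(11, 16) = 11
[0] sub(0x37,0xf6) = 0xffffff41
[1] sub(0x20,0x5a) = 0xffffffc6
[2] sub(0x4c,0x9f) = 0xffffffad
[3] mask-off/ones = 0xffffffff
[4] mask-off/ones = 0xffffffff
[5] mask-off/ones = 0xffffffff
[6] mask-off/ones = 0xffffffff
[7] mask-off/ones = 0xffffffff
[8] sub(0x2b,0xc9) = 0xffffff62
[9] sub(0xd3,0x94) = 0x3f
[10] sub(0x9f,0x4e) = 0x51
[11] tail/keep = 0xc1
[12] tail/keep = 0x31
[13] tail/keep = 0xf4
[14] tail/keep = 0xdc
[15] tail/keep = 0xcd

vd = [4294967105, 4294967238, 4294967213, 4294967295, 4294967295, 4294967295, 4294967295, 4294967295, 4294967138, 63, 81, 193, 49, 244, 220, 205]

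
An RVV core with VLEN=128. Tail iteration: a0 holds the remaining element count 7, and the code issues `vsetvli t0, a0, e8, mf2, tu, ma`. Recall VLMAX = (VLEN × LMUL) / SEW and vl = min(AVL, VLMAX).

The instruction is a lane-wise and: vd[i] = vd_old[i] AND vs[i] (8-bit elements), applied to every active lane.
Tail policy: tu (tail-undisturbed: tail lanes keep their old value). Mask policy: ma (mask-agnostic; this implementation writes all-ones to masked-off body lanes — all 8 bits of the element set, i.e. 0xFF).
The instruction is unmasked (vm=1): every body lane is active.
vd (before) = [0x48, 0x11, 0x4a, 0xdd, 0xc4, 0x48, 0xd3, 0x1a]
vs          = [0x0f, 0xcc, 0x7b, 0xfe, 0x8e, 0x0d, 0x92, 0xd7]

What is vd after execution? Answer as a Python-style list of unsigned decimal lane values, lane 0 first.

vd = [8, 0, 74, 220, 132, 8, 146, 26]

lanes per group: 128·1/2/8 = 8
vl = min(AVL, VLMAX) = min(7, 8) = 7
vd[0] and(0x48,0x0f) -> 0x08
vd[1] and(0x11,0xcc) -> 0x00
vd[2] and(0x4a,0x7b) -> 0x4a
vd[3] and(0xdd,0xfe) -> 0xdc
vd[4] and(0xc4,0x8e) -> 0x84
vd[5] and(0x48,0x0d) -> 0x08
vd[6] and(0xd3,0x92) -> 0x92
vd[7] tail/keep -> 0x1a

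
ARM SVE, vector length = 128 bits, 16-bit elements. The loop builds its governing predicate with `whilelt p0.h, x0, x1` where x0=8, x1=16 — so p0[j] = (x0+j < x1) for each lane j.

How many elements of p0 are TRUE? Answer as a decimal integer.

lane count: 128 div 16 = 8
whilelt: lane j active iff 8+j < 16 → j < 8 → 8 active

vl = 8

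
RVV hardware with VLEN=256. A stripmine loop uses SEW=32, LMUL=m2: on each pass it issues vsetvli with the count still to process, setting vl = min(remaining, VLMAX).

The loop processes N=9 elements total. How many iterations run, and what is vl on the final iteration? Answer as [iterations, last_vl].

lanes per group: 256·2/32 = 16
iterations = ceil(9/16) = 1; final-pass vl = 9

[iterations, last_vl] = [1, 9]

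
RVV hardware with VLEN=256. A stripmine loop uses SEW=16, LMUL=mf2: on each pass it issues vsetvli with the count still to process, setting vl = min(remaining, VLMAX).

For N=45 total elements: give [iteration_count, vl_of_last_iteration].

lanes per group: 256·1/2/16 = 8
N=45: ⌈45/8⌉ = 6 iters; last vl = 45 − 5×8 = 5

[iterations, last_vl] = [6, 5]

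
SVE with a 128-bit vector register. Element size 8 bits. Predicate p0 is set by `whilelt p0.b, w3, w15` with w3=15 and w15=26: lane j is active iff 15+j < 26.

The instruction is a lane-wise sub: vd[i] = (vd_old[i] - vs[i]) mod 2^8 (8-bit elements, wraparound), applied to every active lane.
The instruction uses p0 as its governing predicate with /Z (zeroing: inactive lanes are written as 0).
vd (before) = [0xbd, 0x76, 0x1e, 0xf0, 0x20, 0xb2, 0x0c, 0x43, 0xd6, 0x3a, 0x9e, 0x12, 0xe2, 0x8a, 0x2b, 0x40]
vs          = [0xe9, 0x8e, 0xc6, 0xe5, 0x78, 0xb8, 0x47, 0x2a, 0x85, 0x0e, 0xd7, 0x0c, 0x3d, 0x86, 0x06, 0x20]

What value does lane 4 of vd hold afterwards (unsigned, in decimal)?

128-bit reg / 8-bit elem → 16 lanes
active while 15+j < 26, i.e. j ∈ [0,11) capped at 16 ⇒ 11
  i=0: sub(0xbd,0xe9) → 212
  i=1: sub(0x76,0x8e) → 232
  i=2: sub(0x1e,0xc6) → 88
  i=3: sub(0xf0,0xe5) → 11
  i=4: sub(0x20,0x78) → 168
  i=5: sub(0xb2,0xb8) → 250
  i=6: sub(0x0c,0x47) → 197
  i=7: sub(0x43,0x2a) → 25
  i=8: sub(0xd6,0x85) → 81
  i=9: sub(0x3a,0x0e) → 44
  i=10: sub(0x9e,0xd7) → 199
  i=11: tail/zero → 0
  i=12: tail/zero → 0
  i=13: tail/zero → 0
  i=14: tail/zero → 0
  i=15: tail/zero → 0

vd[4] = 168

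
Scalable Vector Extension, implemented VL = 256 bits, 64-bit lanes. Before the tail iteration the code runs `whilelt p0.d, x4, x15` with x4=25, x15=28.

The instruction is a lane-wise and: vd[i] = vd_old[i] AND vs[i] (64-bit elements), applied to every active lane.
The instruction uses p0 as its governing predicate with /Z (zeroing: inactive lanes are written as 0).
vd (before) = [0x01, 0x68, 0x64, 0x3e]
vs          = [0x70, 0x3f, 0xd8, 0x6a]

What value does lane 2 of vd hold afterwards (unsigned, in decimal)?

vd[2] = 64

register lanes = 256/64 = 4
active while 25+j < 28, i.e. j ∈ [0,3) capped at 4 ⇒ 3
[0] and(0x01,0x70) = 0x00
[1] and(0x68,0x3f) = 0x28
[2] and(0x64,0xd8) = 0x40
[3] tail/zero = 0x00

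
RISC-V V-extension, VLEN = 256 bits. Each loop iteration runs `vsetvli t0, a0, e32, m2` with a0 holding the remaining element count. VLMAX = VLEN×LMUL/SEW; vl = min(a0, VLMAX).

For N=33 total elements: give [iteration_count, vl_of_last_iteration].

VLMAX = (256 × 2) / 32 = 16 lanes
iterations = ceil(33/16) = 3; final-pass vl = 1

[iterations, last_vl] = [3, 1]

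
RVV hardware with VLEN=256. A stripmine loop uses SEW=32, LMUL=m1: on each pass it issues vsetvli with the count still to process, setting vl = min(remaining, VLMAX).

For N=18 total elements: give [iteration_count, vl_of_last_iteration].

[iterations, last_vl] = [3, 2]

lanes per group: 256·1/32 = 8
iterations = ceil(18/8) = 3; final-pass vl = 2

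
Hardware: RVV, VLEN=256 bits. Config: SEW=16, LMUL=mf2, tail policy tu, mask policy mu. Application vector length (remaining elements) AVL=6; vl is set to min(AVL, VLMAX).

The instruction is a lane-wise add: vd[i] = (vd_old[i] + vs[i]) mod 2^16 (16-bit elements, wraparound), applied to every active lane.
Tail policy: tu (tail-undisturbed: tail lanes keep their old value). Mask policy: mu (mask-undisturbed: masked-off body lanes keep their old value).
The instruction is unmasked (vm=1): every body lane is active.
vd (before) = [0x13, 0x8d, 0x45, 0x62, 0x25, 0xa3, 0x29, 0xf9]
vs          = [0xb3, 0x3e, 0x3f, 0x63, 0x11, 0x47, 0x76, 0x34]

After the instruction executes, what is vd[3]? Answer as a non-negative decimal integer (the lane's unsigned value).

vd[3] = 197

lanes per group: 256·1/2/16 = 8
AVL=6 ≤ VLMAX=8, so vl = 6
[0] add(0x13,0xb3) = 0xc6
[1] add(0x8d,0x3e) = 0xcb
[2] add(0x45,0x3f) = 0x84
[3] add(0x62,0x63) = 0xc5
[4] add(0x25,0x11) = 0x36
[5] add(0xa3,0x47) = 0xea
[6] tail/keep = 0x29
[7] tail/keep = 0xf9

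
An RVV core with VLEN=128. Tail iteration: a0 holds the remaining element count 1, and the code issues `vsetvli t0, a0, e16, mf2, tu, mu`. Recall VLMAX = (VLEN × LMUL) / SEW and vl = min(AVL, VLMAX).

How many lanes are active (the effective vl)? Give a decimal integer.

vl = 1

lanes per group: 128·1/2/16 = 4
AVL=1 ≤ VLMAX=4, so vl = 1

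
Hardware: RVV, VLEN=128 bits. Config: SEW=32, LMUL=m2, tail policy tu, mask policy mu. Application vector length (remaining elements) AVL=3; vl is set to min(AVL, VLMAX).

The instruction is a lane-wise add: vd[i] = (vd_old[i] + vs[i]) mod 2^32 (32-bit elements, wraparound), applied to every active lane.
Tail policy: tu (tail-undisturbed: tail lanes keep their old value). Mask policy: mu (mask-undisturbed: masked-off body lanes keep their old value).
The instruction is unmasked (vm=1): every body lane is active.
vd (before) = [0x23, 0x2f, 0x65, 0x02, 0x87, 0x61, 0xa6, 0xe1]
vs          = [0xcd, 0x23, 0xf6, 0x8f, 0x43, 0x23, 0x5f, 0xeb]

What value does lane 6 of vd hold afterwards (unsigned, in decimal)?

VLMAX = (128 × 2) / 32 = 8 lanes
AVL=3 ≤ VLMAX=8, so vl = 3
vd[0] add(0x23,0xcd) -> 0xf0
vd[1] add(0x2f,0x23) -> 0x52
vd[2] add(0x65,0xf6) -> 0x15b
vd[3] tail/keep -> 0x02
vd[4] tail/keep -> 0x87
vd[5] tail/keep -> 0x61
vd[6] tail/keep -> 0xa6
vd[7] tail/keep -> 0xe1

vd[6] = 166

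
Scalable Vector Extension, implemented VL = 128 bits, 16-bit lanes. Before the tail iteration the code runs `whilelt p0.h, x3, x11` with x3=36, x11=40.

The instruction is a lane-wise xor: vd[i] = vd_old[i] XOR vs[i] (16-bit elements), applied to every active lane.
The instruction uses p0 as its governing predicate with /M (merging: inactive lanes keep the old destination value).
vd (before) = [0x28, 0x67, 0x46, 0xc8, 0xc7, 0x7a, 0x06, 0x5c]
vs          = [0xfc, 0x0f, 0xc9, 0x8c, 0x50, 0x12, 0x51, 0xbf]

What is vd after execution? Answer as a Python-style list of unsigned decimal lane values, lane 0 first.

128-bit reg / 16-bit elem → 8 lanes
active while 36+j < 40, i.e. j ∈ [0,4) capped at 8 ⇒ 4
lane  0: xor(0x28,0xfc) ⇒ 0xd4
lane  1: xor(0x67,0x0f) ⇒ 0x68
lane  2: xor(0x46,0xc9) ⇒ 0x8f
lane  3: xor(0xc8,0x8c) ⇒ 0x44
lane  4: tail/keep ⇒ 0xc7
lane  5: tail/keep ⇒ 0x7a
lane  6: tail/keep ⇒ 0x06
lane  7: tail/keep ⇒ 0x5c

vd = [212, 104, 143, 68, 199, 122, 6, 92]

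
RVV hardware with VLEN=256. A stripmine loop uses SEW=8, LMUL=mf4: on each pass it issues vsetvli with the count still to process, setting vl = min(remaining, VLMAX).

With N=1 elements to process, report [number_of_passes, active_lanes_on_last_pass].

[iterations, last_vl] = [1, 1]

lanes per group: 256·1/4/8 = 8
iterations = ceil(1/8) = 1; final-pass vl = 1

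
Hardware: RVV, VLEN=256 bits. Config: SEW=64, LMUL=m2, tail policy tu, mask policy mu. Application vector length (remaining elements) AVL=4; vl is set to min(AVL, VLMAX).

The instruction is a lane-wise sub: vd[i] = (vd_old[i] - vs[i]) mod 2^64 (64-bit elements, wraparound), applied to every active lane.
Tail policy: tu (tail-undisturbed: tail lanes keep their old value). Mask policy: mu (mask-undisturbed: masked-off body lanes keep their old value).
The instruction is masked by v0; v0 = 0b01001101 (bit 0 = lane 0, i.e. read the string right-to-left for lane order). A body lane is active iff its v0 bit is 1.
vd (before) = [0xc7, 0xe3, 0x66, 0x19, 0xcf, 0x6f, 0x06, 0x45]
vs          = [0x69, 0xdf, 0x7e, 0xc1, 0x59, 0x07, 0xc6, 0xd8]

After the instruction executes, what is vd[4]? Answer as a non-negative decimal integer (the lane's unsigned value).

VLMAX = (256 × 2) / 64 = 8 lanes
AVL=4 ≤ VLMAX=8, so vl = 4
vd[0] sub(0xc7,0x69) -> 0x5e
vd[1] mask-off/keep -> 0xe3
vd[2] sub(0x66,0x7e) -> 0xffffffffffffffe8
vd[3] sub(0x19,0xc1) -> 0xffffffffffffff58
vd[4] tail/keep -> 0xcf
vd[5] tail/keep -> 0x6f
vd[6] tail/keep -> 0x06
vd[7] tail/keep -> 0x45

vd[4] = 207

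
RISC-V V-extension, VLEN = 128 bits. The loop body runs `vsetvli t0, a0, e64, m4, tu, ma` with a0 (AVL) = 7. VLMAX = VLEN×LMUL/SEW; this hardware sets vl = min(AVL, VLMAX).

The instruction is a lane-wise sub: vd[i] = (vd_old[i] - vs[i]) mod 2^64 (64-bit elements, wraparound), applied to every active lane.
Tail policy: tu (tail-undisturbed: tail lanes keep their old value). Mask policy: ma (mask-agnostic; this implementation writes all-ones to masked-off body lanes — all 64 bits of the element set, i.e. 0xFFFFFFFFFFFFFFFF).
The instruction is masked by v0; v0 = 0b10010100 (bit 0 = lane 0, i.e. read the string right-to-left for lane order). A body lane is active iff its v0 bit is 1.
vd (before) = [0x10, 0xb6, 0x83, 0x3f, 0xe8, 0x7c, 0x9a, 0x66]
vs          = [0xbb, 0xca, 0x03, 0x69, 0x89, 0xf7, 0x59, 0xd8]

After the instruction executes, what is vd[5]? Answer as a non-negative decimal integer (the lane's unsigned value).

lanes per group: 128·4/64 = 8
vl ← min(7, 8) = 7
lane  0: mask-off/ones ⇒ 0xffffffffffffffff
lane  1: mask-off/ones ⇒ 0xffffffffffffffff
lane  2: sub(0x83,0x03) ⇒ 0x80
lane  3: mask-off/ones ⇒ 0xffffffffffffffff
lane  4: sub(0xe8,0x89) ⇒ 0x5f
lane  5: mask-off/ones ⇒ 0xffffffffffffffff
lane  6: mask-off/ones ⇒ 0xffffffffffffffff
lane  7: tail/keep ⇒ 0x66

vd[5] = 18446744073709551615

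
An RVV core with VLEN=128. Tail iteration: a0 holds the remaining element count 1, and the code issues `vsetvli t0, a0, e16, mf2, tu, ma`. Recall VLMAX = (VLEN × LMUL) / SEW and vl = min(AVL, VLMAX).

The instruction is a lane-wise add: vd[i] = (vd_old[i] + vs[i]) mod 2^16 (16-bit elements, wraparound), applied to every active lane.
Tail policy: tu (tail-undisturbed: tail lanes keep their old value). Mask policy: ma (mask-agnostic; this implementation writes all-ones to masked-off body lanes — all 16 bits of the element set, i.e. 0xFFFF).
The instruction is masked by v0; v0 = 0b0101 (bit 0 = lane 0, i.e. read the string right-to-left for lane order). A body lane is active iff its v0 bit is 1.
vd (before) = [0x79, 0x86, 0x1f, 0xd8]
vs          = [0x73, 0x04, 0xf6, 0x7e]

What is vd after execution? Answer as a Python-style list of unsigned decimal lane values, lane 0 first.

vd = [236, 134, 31, 216]

lanes per group: 128·1/2/16 = 4
vl = min(AVL, VLMAX) = min(1, 4) = 1
lane  0: add(0x79,0x73) ⇒ 0xec
lane  1: tail/keep ⇒ 0x86
lane  2: tail/keep ⇒ 0x1f
lane  3: tail/keep ⇒ 0xd8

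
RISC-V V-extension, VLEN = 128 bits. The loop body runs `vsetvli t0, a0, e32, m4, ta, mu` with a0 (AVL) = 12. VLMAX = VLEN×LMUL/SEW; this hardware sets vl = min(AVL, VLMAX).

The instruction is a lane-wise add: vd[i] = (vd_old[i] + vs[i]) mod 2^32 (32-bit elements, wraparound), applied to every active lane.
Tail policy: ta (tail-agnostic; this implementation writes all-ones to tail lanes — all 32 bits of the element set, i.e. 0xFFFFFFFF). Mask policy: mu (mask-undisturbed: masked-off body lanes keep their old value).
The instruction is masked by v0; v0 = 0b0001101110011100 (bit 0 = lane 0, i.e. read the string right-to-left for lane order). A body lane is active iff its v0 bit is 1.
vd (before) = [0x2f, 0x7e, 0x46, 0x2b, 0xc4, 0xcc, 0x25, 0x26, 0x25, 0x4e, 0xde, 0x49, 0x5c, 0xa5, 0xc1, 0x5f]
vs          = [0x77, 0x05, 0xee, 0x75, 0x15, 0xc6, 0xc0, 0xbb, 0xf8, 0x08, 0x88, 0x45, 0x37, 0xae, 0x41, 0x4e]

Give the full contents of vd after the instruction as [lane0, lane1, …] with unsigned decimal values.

vd = [47, 126, 308, 160, 217, 204, 37, 225, 285, 86, 222, 142, 4294967295, 4294967295, 4294967295, 4294967295]

lanes per group: 128·4/32 = 16
vl ← min(12, 16) = 12
  i=0: mask-off/keep → 47
  i=1: mask-off/keep → 126
  i=2: add(0x46,0xee) → 308
  i=3: add(0x2b,0x75) → 160
  i=4: add(0xc4,0x15) → 217
  i=5: mask-off/keep → 204
  i=6: mask-off/keep → 37
  i=7: add(0x26,0xbb) → 225
  i=8: add(0x25,0xf8) → 285
  i=9: add(0x4e,0x08) → 86
  i=10: mask-off/keep → 222
  i=11: add(0x49,0x45) → 142
  i=12: tail/ones → 4294967295
  i=13: tail/ones → 4294967295
  i=14: tail/ones → 4294967295
  i=15: tail/ones → 4294967295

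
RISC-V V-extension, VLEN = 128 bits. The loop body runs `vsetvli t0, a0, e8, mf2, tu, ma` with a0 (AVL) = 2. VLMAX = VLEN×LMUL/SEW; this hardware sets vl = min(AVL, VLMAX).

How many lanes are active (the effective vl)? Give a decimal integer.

lanes per group: 128·1/2/8 = 8
vl ← min(2, 8) = 2

vl = 2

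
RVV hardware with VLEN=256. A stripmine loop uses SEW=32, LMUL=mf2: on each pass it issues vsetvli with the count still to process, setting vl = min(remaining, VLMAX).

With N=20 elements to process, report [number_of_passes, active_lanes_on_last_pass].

VLMAX = VLEN×LMUL/SEW = 256×1/2/32 = 4
20 elements at 4/iter → 5 passes, remainder 4 on the last

[iterations, last_vl] = [5, 4]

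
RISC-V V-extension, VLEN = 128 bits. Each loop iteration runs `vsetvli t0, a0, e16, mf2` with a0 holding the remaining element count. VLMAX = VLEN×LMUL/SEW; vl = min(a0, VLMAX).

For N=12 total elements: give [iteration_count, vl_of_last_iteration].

[iterations, last_vl] = [3, 4]

lanes per group: 128·1/2/16 = 4
N=12: ⌈12/4⌉ = 3 iters; last vl = 12 − 2×4 = 4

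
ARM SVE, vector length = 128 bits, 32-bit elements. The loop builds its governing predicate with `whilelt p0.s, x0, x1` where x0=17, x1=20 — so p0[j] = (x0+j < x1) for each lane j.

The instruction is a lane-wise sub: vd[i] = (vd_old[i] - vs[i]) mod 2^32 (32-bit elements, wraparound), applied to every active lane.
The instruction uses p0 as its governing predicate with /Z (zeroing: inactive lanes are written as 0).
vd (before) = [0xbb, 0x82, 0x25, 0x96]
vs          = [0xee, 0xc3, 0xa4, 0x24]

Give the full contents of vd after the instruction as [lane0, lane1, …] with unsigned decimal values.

lane count: 128 div 32 = 4
active while 17+j < 20, i.e. j ∈ [0,3) capped at 4 ⇒ 3
vd[0] sub(0xbb,0xee) -> 0xffffffcd
vd[1] sub(0x82,0xc3) -> 0xffffffbf
vd[2] sub(0x25,0xa4) -> 0xffffff81
vd[3] tail/zero -> 0x00

vd = [4294967245, 4294967231, 4294967169, 0]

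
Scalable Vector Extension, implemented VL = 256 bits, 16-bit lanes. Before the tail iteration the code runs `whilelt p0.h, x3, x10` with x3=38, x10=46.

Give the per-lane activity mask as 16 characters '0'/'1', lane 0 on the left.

predicate = 1111111100000000

256-bit reg / 16-bit elem → 16 lanes
active while 38+j < 46, i.e. j ∈ [0,8) capped at 16 ⇒ 8
bits (lane 0 leftmost): 1111111100000000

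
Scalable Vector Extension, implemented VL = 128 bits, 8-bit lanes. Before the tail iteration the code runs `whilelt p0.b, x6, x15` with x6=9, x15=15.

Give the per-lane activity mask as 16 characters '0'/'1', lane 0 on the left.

lane count: 128 div 8 = 16
p0[j] = (9+j < 15); true for j=0..5 → 6 lanes set
bits (lane 0 leftmost): 1111110000000000

predicate = 1111110000000000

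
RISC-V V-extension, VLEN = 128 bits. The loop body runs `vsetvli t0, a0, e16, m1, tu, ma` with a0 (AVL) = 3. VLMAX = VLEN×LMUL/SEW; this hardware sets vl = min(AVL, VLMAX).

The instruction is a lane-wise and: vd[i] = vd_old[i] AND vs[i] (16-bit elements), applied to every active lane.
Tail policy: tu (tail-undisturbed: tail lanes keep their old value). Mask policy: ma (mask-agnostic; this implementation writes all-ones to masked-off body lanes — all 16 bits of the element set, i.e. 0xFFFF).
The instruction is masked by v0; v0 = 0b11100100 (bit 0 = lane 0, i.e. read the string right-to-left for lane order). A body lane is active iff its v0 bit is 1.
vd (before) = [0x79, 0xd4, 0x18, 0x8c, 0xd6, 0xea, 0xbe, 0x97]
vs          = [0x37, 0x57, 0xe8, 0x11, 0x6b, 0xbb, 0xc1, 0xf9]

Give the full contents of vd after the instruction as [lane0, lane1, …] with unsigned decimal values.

VLMAX = VLEN×LMUL/SEW = 128×1/16 = 8
vl ← min(3, 8) = 3
  i=0: mask-off/ones → 65535
  i=1: mask-off/ones → 65535
  i=2: and(0x18,0xe8) → 8
  i=3: tail/keep → 140
  i=4: tail/keep → 214
  i=5: tail/keep → 234
  i=6: tail/keep → 190
  i=7: tail/keep → 151

vd = [65535, 65535, 8, 140, 214, 234, 190, 151]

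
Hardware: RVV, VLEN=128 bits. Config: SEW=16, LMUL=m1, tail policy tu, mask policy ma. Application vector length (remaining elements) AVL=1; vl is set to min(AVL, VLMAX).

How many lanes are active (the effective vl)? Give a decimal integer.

VLMAX = VLEN×LMUL/SEW = 128×1/16 = 8
AVL=1 ≤ VLMAX=8, so vl = 1

vl = 1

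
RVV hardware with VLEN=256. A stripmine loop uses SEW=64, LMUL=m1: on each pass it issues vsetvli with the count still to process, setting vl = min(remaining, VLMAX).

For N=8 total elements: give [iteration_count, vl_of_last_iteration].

[iterations, last_vl] = [2, 4]

VLMAX = VLEN×LMUL/SEW = 256×1/64 = 4
8 elements at 4/iter → 2 passes, remainder 4 on the last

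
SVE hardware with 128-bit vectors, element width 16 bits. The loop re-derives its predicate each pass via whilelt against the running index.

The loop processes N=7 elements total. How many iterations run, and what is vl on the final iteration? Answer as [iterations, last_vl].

lane count: 128 div 16 = 8
iterations = ceil(7/8) = 1; final-pass vl = 7

[iterations, last_vl] = [1, 7]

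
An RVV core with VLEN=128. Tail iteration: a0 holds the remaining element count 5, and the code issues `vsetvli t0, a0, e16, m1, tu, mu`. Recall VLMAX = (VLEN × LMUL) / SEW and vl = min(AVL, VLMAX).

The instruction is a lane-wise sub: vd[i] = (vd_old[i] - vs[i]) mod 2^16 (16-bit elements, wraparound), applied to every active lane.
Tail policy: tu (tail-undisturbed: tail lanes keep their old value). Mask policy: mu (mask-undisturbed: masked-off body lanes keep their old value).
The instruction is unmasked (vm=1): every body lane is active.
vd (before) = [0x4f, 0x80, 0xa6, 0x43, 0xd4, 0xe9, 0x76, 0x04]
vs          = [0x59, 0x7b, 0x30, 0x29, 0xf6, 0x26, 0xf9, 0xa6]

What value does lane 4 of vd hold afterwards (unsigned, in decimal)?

vd[4] = 65502

VLMAX = VLEN×LMUL/SEW = 128×1/16 = 8
vl = min(AVL, VLMAX) = min(5, 8) = 5
vd[0] sub(0x4f,0x59) -> 0xfff6
vd[1] sub(0x80,0x7b) -> 0x05
vd[2] sub(0xa6,0x30) -> 0x76
vd[3] sub(0x43,0x29) -> 0x1a
vd[4] sub(0xd4,0xf6) -> 0xffde
vd[5] tail/keep -> 0xe9
vd[6] tail/keep -> 0x76
vd[7] tail/keep -> 0x04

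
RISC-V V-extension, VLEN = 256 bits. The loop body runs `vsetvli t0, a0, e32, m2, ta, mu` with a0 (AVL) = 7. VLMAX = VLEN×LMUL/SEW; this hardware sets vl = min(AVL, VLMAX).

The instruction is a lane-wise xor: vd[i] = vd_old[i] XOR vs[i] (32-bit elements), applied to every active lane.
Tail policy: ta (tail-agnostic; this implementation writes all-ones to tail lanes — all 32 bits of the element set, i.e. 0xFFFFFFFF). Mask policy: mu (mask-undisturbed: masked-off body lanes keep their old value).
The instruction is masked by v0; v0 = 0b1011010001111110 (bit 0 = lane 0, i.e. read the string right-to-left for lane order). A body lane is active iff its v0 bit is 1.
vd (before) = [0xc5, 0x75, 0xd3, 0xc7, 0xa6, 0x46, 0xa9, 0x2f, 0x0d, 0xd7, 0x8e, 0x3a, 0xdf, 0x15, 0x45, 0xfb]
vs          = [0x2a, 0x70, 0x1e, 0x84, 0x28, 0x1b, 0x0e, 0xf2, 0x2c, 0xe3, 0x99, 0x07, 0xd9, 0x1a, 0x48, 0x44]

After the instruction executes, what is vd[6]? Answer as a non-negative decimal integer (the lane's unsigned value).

lanes per group: 256·2/32 = 16
vl = min(AVL, VLMAX) = min(7, 16) = 7
  i=0: mask-off/keep → 197
  i=1: xor(0x75,0x70) → 5
  i=2: xor(0xd3,0x1e) → 205
  i=3: xor(0xc7,0x84) → 67
  i=4: xor(0xa6,0x28) → 142
  i=5: xor(0x46,0x1b) → 93
  i=6: xor(0xa9,0x0e) → 167
  i=7: tail/ones → 4294967295
  i=8: tail/ones → 4294967295
  i=9: tail/ones → 4294967295
  i=10: tail/ones → 4294967295
  i=11: tail/ones → 4294967295
  i=12: tail/ones → 4294967295
  i=13: tail/ones → 4294967295
  i=14: tail/ones → 4294967295
  i=15: tail/ones → 4294967295

vd[6] = 167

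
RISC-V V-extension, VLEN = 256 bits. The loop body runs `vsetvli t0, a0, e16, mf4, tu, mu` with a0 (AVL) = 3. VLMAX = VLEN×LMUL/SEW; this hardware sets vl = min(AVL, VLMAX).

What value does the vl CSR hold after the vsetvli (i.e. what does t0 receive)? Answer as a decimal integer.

vl = 3

lanes per group: 256·1/4/16 = 4
vl ← min(3, 4) = 3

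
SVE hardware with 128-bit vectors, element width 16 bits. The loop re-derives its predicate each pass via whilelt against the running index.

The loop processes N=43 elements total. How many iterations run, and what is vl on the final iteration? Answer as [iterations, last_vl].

128-bit reg / 16-bit elem → 8 lanes
iterations = ceil(43/8) = 6; final-pass vl = 3

[iterations, last_vl] = [6, 3]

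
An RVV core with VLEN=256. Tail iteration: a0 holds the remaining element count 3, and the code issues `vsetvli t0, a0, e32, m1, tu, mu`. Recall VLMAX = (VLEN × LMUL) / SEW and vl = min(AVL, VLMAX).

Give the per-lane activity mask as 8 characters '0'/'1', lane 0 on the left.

VLMAX = (256 × 1) / 32 = 8 lanes
vl ← min(3, 8) = 3
bits (lane 0 leftmost): 11100000

predicate = 11100000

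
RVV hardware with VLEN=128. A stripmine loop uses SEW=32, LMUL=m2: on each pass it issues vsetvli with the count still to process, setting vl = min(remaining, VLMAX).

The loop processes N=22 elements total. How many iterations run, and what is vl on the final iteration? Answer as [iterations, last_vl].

[iterations, last_vl] = [3, 6]

lanes per group: 128·2/32 = 8
iterations = ceil(22/8) = 3; final-pass vl = 6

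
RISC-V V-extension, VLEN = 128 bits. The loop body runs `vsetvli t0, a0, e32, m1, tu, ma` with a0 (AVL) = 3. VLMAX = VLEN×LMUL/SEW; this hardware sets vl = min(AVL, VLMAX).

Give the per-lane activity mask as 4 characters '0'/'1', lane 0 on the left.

VLMAX = VLEN×LMUL/SEW = 128×1/32 = 4
AVL=3 ≤ VLMAX=4, so vl = 3
bits (lane 0 leftmost): 1110

predicate = 1110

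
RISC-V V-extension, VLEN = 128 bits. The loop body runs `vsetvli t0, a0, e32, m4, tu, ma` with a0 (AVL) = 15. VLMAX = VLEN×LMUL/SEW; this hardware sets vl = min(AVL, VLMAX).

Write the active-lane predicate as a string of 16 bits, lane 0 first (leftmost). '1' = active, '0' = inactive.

predicate = 1111111111111110

VLMAX = (128 × 4) / 32 = 16 lanes
AVL=15 ≤ VLMAX=16, so vl = 15
bits (lane 0 leftmost): 1111111111111110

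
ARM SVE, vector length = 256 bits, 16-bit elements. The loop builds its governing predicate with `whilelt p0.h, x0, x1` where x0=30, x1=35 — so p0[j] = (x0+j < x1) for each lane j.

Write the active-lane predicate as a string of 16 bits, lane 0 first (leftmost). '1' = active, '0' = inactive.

256-bit reg / 16-bit elem → 16 lanes
active while 30+j < 35, i.e. j ∈ [0,5) capped at 16 ⇒ 5
bits (lane 0 leftmost): 1111100000000000

predicate = 1111100000000000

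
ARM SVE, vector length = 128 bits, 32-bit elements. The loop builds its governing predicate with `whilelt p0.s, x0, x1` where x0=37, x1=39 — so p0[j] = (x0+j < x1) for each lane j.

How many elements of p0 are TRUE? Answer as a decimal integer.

register lanes = 128/32 = 4
whilelt: lane j active iff 37+j < 39 → j < 2 → 2 active

vl = 2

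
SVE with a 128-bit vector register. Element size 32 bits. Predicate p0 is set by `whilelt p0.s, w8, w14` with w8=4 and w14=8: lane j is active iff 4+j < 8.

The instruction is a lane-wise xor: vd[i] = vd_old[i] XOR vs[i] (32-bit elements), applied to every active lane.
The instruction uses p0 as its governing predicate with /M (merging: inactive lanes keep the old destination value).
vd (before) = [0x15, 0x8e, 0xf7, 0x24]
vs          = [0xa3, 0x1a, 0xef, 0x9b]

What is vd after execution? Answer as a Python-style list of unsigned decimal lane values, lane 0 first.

lane count: 128 div 32 = 4
active while 4+j < 8, i.e. j ∈ [0,4) capped at 4 ⇒ 4
[0] xor(0x15,0xa3) = 0xb6
[1] xor(0x8e,0x1a) = 0x94
[2] xor(0xf7,0xef) = 0x18
[3] xor(0x24,0x9b) = 0xbf

vd = [182, 148, 24, 191]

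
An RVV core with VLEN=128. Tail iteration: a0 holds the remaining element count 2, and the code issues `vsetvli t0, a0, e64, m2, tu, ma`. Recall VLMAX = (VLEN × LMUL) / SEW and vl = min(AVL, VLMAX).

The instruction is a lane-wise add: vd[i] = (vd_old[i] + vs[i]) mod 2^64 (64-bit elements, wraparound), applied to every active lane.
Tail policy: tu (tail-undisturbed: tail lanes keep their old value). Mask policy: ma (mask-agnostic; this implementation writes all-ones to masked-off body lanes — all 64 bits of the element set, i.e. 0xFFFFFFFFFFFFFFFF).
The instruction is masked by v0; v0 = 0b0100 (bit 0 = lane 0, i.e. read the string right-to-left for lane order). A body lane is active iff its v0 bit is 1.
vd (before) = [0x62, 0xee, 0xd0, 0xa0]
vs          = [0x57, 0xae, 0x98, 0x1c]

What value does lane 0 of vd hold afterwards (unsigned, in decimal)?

vd[0] = 18446744073709551615

lanes per group: 128·2/64 = 4
AVL=2 ≤ VLMAX=4, so vl = 2
lane  0: mask-off/ones ⇒ 0xffffffffffffffff
lane  1: mask-off/ones ⇒ 0xffffffffffffffff
lane  2: tail/keep ⇒ 0xd0
lane  3: tail/keep ⇒ 0xa0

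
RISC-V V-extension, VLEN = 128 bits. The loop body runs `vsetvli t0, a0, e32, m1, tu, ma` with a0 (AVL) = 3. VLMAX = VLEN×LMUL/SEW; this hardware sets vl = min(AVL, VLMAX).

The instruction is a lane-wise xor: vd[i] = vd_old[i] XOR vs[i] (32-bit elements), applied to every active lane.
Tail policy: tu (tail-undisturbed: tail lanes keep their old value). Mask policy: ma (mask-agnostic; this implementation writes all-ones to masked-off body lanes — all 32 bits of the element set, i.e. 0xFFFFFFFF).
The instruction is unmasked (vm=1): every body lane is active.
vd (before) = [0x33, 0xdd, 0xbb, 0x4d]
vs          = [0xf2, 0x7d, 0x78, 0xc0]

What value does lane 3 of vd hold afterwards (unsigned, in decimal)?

lanes per group: 128·1/32 = 4
vl = min(AVL, VLMAX) = min(3, 4) = 3
  i=0: xor(0x33,0xf2) → 193
  i=1: xor(0xdd,0x7d) → 160
  i=2: xor(0xbb,0x78) → 195
  i=3: tail/keep → 77

vd[3] = 77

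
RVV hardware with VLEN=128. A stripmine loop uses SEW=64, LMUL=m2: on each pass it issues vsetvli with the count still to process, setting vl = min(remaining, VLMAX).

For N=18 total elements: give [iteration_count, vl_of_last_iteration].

VLMAX = VLEN×LMUL/SEW = 128×2/64 = 4
N=18: ⌈18/4⌉ = 5 iters; last vl = 18 − 4×4 = 2

[iterations, last_vl] = [5, 2]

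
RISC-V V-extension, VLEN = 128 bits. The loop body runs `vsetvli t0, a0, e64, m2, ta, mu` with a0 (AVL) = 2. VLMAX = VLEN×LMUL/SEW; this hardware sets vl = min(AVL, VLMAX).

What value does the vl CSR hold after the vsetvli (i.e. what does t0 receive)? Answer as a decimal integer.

vl = 2

VLMAX = (128 × 2) / 64 = 4 lanes
vl ← min(2, 4) = 2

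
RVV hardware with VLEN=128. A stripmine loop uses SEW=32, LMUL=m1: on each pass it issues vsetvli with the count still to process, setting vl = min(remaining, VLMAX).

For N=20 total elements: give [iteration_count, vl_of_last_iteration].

[iterations, last_vl] = [5, 4]

VLMAX = VLEN×LMUL/SEW = 128×1/32 = 4
N=20: ⌈20/4⌉ = 5 iters; last vl = 20 − 4×4 = 4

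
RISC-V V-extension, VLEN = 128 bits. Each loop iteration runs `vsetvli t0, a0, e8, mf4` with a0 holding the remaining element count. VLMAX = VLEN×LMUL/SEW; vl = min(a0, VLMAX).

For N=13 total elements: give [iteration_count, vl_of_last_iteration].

[iterations, last_vl] = [4, 1]

VLMAX = VLEN×LMUL/SEW = 128×1/4/8 = 4
13 elements at 4/iter → 4 passes, remainder 1 on the last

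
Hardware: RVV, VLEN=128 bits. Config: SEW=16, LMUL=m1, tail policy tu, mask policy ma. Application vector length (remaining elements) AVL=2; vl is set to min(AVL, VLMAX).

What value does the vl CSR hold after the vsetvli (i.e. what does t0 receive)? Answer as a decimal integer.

lanes per group: 128·1/16 = 8
vl ← min(2, 8) = 2

vl = 2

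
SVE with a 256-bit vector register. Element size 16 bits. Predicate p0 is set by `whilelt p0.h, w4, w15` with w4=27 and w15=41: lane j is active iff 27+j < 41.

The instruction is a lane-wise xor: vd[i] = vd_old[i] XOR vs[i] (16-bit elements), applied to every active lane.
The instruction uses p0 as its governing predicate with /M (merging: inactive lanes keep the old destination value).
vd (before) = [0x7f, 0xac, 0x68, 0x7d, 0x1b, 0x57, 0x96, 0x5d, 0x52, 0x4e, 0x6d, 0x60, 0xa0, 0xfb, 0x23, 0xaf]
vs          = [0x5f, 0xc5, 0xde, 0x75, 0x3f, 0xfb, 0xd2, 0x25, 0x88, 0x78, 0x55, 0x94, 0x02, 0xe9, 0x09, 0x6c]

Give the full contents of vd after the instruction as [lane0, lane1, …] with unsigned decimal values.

vd = [32, 105, 182, 8, 36, 172, 68, 120, 218, 54, 56, 244, 162, 18, 35, 175]

lane count: 256 div 16 = 16
active while 27+j < 41, i.e. j ∈ [0,14) capped at 16 ⇒ 14
  i=0: xor(0x7f,0x5f) → 32
  i=1: xor(0xac,0xc5) → 105
  i=2: xor(0x68,0xde) → 182
  i=3: xor(0x7d,0x75) → 8
  i=4: xor(0x1b,0x3f) → 36
  i=5: xor(0x57,0xfb) → 172
  i=6: xor(0x96,0xd2) → 68
  i=7: xor(0x5d,0x25) → 120
  i=8: xor(0x52,0x88) → 218
  i=9: xor(0x4e,0x78) → 54
  i=10: xor(0x6d,0x55) → 56
  i=11: xor(0x60,0x94) → 244
  i=12: xor(0xa0,0x02) → 162
  i=13: xor(0xfb,0xe9) → 18
  i=14: tail/keep → 35
  i=15: tail/keep → 175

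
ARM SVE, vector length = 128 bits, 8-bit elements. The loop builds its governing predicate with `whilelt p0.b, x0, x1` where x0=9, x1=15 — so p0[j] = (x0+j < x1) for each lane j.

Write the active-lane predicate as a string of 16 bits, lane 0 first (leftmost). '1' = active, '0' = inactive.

register lanes = 128/8 = 16
p0[j] = (9+j < 15); true for j=0..5 → 6 lanes set
bits (lane 0 leftmost): 1111110000000000

predicate = 1111110000000000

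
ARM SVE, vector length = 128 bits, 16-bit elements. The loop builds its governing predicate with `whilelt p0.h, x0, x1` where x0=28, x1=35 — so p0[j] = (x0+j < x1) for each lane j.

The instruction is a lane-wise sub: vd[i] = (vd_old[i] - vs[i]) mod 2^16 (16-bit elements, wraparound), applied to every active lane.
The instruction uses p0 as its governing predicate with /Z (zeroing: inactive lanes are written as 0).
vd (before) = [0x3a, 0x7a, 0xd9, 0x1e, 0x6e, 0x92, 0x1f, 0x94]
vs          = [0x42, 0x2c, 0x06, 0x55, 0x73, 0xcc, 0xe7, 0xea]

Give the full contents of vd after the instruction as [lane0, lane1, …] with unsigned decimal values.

vd = [65528, 78, 211, 65481, 65531, 65478, 65336, 0]

128-bit reg / 16-bit elem → 8 lanes
p0[j] = (28+j < 35); true for j=0..6 → 7 lanes set
vd[0] sub(0x3a,0x42) -> 0xfff8
vd[1] sub(0x7a,0x2c) -> 0x4e
vd[2] sub(0xd9,0x06) -> 0xd3
vd[3] sub(0x1e,0x55) -> 0xffc9
vd[4] sub(0x6e,0x73) -> 0xfffb
vd[5] sub(0x92,0xcc) -> 0xffc6
vd[6] sub(0x1f,0xe7) -> 0xff38
vd[7] tail/zero -> 0x00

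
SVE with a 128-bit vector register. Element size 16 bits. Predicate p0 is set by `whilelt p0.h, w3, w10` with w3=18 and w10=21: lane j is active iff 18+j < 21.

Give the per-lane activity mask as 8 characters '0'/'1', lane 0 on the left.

predicate = 11100000

128-bit reg / 16-bit elem → 8 lanes
p0[j] = (18+j < 21); true for j=0..2 → 3 lanes set
bits (lane 0 leftmost): 11100000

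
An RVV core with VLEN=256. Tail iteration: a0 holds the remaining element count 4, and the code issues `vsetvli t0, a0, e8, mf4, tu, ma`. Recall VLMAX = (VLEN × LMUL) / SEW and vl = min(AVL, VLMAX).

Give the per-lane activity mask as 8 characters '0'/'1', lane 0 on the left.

predicate = 11110000

VLMAX = (256 × 1/4) / 8 = 8 lanes
vl = min(AVL, VLMAX) = min(4, 8) = 4
bits (lane 0 leftmost): 11110000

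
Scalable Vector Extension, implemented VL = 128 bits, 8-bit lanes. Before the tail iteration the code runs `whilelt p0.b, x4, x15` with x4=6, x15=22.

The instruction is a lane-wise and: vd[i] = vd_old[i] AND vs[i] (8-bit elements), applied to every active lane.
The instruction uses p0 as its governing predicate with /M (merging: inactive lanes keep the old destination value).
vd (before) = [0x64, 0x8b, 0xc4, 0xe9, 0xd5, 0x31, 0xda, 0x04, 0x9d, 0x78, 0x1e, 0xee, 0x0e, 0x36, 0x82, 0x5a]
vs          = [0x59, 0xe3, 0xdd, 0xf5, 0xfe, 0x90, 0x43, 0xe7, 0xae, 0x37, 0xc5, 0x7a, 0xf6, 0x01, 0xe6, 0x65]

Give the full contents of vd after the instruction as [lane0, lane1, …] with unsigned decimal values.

vd = [64, 131, 196, 225, 212, 16, 66, 4, 140, 48, 4, 106, 6, 0, 130, 64]

register lanes = 128/8 = 16
whilelt: lane j active iff 6+j < 22 → j < 16 → 16 active
lane  0: and(0x64,0x59) ⇒ 0x40
lane  1: and(0x8b,0xe3) ⇒ 0x83
lane  2: and(0xc4,0xdd) ⇒ 0xc4
lane  3: and(0xe9,0xf5) ⇒ 0xe1
lane  4: and(0xd5,0xfe) ⇒ 0xd4
lane  5: and(0x31,0x90) ⇒ 0x10
lane  6: and(0xda,0x43) ⇒ 0x42
lane  7: and(0x04,0xe7) ⇒ 0x04
lane  8: and(0x9d,0xae) ⇒ 0x8c
lane  9: and(0x78,0x37) ⇒ 0x30
lane 10: and(0x1e,0xc5) ⇒ 0x04
lane 11: and(0xee,0x7a) ⇒ 0x6a
lane 12: and(0x0e,0xf6) ⇒ 0x06
lane 13: and(0x36,0x01) ⇒ 0x00
lane 14: and(0x82,0xe6) ⇒ 0x82
lane 15: and(0x5a,0x65) ⇒ 0x40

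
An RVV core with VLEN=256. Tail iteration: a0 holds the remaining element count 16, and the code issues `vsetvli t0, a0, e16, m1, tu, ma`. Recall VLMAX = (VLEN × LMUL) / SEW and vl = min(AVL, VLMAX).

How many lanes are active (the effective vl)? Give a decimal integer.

vl = 16

VLMAX = VLEN×LMUL/SEW = 256×1/16 = 16
vl = min(AVL, VLMAX) = min(16, 16) = 16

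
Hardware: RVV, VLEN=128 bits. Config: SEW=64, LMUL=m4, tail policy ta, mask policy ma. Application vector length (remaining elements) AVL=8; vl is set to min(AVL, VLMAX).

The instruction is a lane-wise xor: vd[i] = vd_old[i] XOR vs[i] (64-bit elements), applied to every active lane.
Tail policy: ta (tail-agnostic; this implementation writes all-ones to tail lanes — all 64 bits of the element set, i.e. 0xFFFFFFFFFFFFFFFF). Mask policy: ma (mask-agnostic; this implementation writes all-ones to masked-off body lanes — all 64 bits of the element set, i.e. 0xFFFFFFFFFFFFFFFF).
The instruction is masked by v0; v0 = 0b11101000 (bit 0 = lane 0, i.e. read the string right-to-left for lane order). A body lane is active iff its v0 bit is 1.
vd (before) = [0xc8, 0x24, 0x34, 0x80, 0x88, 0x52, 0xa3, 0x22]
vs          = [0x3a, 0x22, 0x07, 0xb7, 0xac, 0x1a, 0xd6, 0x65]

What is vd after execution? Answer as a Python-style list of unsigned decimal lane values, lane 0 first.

vd = [18446744073709551615, 18446744073709551615, 18446744073709551615, 55, 18446744073709551615, 72, 117, 71]

VLMAX = (128 × 4) / 64 = 8 lanes
AVL=8 ≤ VLMAX=8, so vl = 8
lane  0: mask-off/ones ⇒ 0xffffffffffffffff
lane  1: mask-off/ones ⇒ 0xffffffffffffffff
lane  2: mask-off/ones ⇒ 0xffffffffffffffff
lane  3: xor(0x80,0xb7) ⇒ 0x37
lane  4: mask-off/ones ⇒ 0xffffffffffffffff
lane  5: xor(0x52,0x1a) ⇒ 0x48
lane  6: xor(0xa3,0xd6) ⇒ 0x75
lane  7: xor(0x22,0x65) ⇒ 0x47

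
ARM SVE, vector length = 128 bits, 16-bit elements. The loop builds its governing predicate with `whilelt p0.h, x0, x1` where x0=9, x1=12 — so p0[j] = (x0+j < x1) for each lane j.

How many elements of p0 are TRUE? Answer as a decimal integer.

vl = 3

register lanes = 128/16 = 8
active while 9+j < 12, i.e. j ∈ [0,3) capped at 8 ⇒ 3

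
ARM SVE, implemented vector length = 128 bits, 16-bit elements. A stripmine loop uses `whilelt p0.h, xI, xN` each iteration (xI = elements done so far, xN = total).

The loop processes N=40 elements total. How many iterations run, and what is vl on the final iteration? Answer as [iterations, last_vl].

128-bit reg / 16-bit elem → 8 lanes
40 elements at 8/iter → 5 passes, remainder 8 on the last

[iterations, last_vl] = [5, 8]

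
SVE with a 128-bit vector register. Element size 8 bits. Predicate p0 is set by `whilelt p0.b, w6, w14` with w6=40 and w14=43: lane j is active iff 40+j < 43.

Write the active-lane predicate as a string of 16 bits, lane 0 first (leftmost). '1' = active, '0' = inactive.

128-bit reg / 8-bit elem → 16 lanes
whilelt: lane j active iff 40+j < 43 → j < 3 → 3 active
bits (lane 0 leftmost): 1110000000000000

predicate = 1110000000000000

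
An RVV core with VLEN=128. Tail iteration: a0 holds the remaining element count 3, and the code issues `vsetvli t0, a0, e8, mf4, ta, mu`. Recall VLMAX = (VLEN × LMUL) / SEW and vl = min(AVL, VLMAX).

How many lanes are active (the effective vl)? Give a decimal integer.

VLMAX = (128 × 1/4) / 8 = 4 lanes
vl ← min(3, 4) = 3

vl = 3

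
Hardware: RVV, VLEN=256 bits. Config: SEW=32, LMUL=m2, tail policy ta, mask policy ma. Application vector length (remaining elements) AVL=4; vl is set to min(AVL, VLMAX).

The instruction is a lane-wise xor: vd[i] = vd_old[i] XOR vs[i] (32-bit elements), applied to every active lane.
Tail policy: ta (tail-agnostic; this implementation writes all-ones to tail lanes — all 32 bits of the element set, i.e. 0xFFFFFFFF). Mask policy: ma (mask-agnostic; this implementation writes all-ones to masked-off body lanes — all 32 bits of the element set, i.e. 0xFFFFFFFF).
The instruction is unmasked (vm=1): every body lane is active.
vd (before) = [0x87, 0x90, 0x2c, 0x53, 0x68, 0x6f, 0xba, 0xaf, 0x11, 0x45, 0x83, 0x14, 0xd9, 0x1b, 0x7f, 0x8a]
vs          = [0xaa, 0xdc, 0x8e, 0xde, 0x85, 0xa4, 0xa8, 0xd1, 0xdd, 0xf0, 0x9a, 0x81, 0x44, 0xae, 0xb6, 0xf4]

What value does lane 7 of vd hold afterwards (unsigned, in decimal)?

vd[7] = 4294967295

lanes per group: 256·2/32 = 16
vl ← min(4, 16) = 4
  i=0: xor(0x87,0xaa) → 45
  i=1: xor(0x90,0xdc) → 76
  i=2: xor(0x2c,0x8e) → 162
  i=3: xor(0x53,0xde) → 141
  i=4: tail/ones → 4294967295
  i=5: tail/ones → 4294967295
  i=6: tail/ones → 4294967295
  i=7: tail/ones → 4294967295
  i=8: tail/ones → 4294967295
  i=9: tail/ones → 4294967295
  i=10: tail/ones → 4294967295
  i=11: tail/ones → 4294967295
  i=12: tail/ones → 4294967295
  i=13: tail/ones → 4294967295
  i=14: tail/ones → 4294967295
  i=15: tail/ones → 4294967295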